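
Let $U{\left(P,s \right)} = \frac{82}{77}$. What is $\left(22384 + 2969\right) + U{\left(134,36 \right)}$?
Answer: $\frac{1952263}{77} \approx 25354.0$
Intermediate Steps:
$U{\left(P,s \right)} = \frac{82}{77}$ ($U{\left(P,s \right)} = 82 \cdot \frac{1}{77} = \frac{82}{77}$)
$\left(22384 + 2969\right) + U{\left(134,36 \right)} = \left(22384 + 2969\right) + \frac{82}{77} = 25353 + \frac{82}{77} = \frac{1952263}{77}$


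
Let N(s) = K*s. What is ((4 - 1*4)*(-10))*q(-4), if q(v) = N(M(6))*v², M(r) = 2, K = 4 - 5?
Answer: 0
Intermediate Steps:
K = -1
N(s) = -s
q(v) = -2*v² (q(v) = (-1*2)*v² = -2*v²)
((4 - 1*4)*(-10))*q(-4) = ((4 - 1*4)*(-10))*(-2*(-4)²) = ((4 - 4)*(-10))*(-2*16) = (0*(-10))*(-32) = 0*(-32) = 0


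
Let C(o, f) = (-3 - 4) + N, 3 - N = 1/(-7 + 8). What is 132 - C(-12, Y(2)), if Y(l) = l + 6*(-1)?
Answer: 137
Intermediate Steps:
Y(l) = -6 + l (Y(l) = l - 6 = -6 + l)
N = 2 (N = 3 - 1/(-7 + 8) = 3 - 1/1 = 3 - 1*1 = 3 - 1 = 2)
C(o, f) = -5 (C(o, f) = (-3 - 4) + 2 = -7 + 2 = -5)
132 - C(-12, Y(2)) = 132 - 1*(-5) = 132 + 5 = 137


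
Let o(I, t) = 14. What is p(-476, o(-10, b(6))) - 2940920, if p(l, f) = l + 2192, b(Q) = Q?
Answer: -2939204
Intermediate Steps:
p(l, f) = 2192 + l
p(-476, o(-10, b(6))) - 2940920 = (2192 - 476) - 2940920 = 1716 - 2940920 = -2939204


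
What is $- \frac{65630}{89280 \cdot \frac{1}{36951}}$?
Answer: $- \frac{80836471}{2976} \approx -27163.0$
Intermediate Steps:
$- \frac{65630}{89280 \cdot \frac{1}{36951}} = - \frac{65630}{\frac{29760}{12317}} = \left(-65630\right) \frac{12317}{29760} = - \frac{80836471}{2976}$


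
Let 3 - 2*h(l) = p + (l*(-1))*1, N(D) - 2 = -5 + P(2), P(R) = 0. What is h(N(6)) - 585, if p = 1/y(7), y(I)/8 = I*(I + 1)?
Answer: -524161/896 ≈ -585.00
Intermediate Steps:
y(I) = 8*I*(1 + I) (y(I) = 8*(I*(I + 1)) = 8*(I*(1 + I)) = 8*I*(1 + I))
p = 1/448 (p = 1/(8*7*(1 + 7)) = 1/(8*7*8) = 1/448 ≈ 0.0022321)
N(D) = -3 (N(D) = 2 + (-5 + 0) = 2 - 5 = -3)
h(l) = 1343/896 + l/2 (h(l) = 3/2 - (1/448 + (l*(-1))*1)/2 = 3/2 - (1/448 - l*1)/2 = 3/2 - (1/448 - l)/2 = 3/2 + (-1/896 + l/2) = 1343/896 + l/2)
h(N(6)) - 585 = (1343/896 + (½)*(-3)) - 585 = (1343/896 - 3/2) - 585 = -1/896 - 585 = -524161/896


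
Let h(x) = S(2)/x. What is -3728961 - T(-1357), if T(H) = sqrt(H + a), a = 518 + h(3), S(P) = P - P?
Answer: -3728961 - I*sqrt(839) ≈ -3.729e+6 - 28.965*I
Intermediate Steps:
S(P) = 0
h(x) = 0 (h(x) = 0/x = 0)
a = 518 (a = 518 + 0 = 518)
T(H) = sqrt(518 + H) (T(H) = sqrt(H + 518) = sqrt(518 + H))
-3728961 - T(-1357) = -3728961 - sqrt(518 - 1357) = -3728961 - sqrt(-839) = -3728961 - I*sqrt(839)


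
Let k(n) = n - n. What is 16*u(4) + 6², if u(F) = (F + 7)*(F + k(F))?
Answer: 740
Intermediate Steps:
k(n) = 0
u(F) = F*(7 + F) (u(F) = (F + 7)*(F + 0) = (7 + F)*F = F*(7 + F))
16*u(4) + 6² = 16*(4*(7 + 4)) + 6² = 16*(4*11) + 36 = 16*44 + 36 = 704 + 36 = 740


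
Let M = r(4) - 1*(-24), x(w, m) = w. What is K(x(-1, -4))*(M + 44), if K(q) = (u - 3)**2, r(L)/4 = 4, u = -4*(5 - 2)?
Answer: 18900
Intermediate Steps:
u = -12 (u = -4*3 = -12)
r(L) = 16 (r(L) = 4*4 = 16)
M = 40 (M = 16 - 1*(-24) = 16 + 24 = 40)
K(q) = 225 (K(q) = (-12 - 3)**2 = (-15)**2 = 225)
K(x(-1, -4))*(M + 44) = 225*(40 + 44) = 225*84 = 18900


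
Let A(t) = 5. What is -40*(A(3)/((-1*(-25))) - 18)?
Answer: 712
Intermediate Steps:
-40*(A(3)/((-1*(-25))) - 18) = -40*(5/((-1*(-25))) - 18) = -40*(5/25 - 18) = -40*(5*(1/25) - 18) = -40*(1/5 - 18) = -40*(-89/5) = 712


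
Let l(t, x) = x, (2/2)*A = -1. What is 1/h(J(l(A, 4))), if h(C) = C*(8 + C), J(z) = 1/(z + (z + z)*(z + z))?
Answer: 4624/545 ≈ 8.4844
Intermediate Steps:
A = -1
J(z) = 1/(z + 4*z²) (J(z) = 1/(z + (2*z)*(2*z)) = 1/(z + 4*z²))
1/h(J(l(A, 4))) = 1/((1/(4*(1 + 4*4)))*(8 + 1/(4*(1 + 4*4)))) = 1/((1/(4*(1 + 16)))*(8 + 1/(4*(1 + 16)))) = 1/(((¼)/17)*(8 + (¼)/17)) = 1/(((¼)*(1/17))*(8 + (¼)*(1/17))) = 1/((8 + 1/68)/68) = 1/((1/68)*(545/68)) = 1/(545/4624) = 4624/545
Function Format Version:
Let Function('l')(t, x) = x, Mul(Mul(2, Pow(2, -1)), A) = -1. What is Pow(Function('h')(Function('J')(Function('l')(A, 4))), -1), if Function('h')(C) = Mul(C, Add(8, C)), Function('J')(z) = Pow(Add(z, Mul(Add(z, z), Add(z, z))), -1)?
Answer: Rational(4624, 545) ≈ 8.4844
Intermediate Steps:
A = -1
Function('J')(z) = Pow(Add(z, Mul(4, Pow(z, 2))), -1) (Function('J')(z) = Pow(Add(z, Mul(Mul(2, z), Mul(2, z))), -1) = Pow(Add(z, Mul(4, Pow(z, 2))), -1))
Pow(Function('h')(Function('J')(Function('l')(A, 4))), -1) = Pow(Mul(Mul(Pow(4, -1), Pow(Add(1, Mul(4, 4)), -1)), Add(8, Mul(Pow(4, -1), Pow(Add(1, Mul(4, 4)), -1)))), -1) = Pow(Mul(Mul(Rational(1, 4), Pow(Add(1, 16), -1)), Add(8, Mul(Rational(1, 4), Pow(Add(1, 16), -1)))), -1) = Pow(Mul(Mul(Rational(1, 4), Pow(17, -1)), Add(8, Mul(Rational(1, 4), Pow(17, -1)))), -1) = Pow(Mul(Mul(Rational(1, 4), Rational(1, 17)), Add(8, Mul(Rational(1, 4), Rational(1, 17)))), -1) = Pow(Mul(Rational(1, 68), Add(8, Rational(1, 68))), -1) = Pow(Mul(Rational(1, 68), Rational(545, 68)), -1) = Pow(Rational(545, 4624), -1) = Rational(4624, 545)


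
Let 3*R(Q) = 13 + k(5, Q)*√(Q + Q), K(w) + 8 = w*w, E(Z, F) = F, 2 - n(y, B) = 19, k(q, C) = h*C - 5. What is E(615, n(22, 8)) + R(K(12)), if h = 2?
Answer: -38/3 + 356*√17 ≈ 1455.2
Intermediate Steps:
k(q, C) = -5 + 2*C (k(q, C) = 2*C - 5 = -5 + 2*C)
n(y, B) = -17 (n(y, B) = 2 - 1*19 = 2 - 19 = -17)
K(w) = -8 + w² (K(w) = -8 + w*w = -8 + w²)
R(Q) = 13/3 + √2*√Q*(-5 + 2*Q)/3 (R(Q) = (13 + (-5 + 2*Q)*√(Q + Q))/3 = (13 + (-5 + 2*Q)*√(2*Q))/3 = (13 + (-5 + 2*Q)*(√2*√Q))/3 = (13 + √2*√Q*(-5 + 2*Q))/3 = 13/3 + √2*√Q*(-5 + 2*Q)/3)
E(615, n(22, 8)) + R(K(12)) = -17 + (13/3 + √2*√(-8 + 12²)*(-5 + 2*(-8 + 12²))/3) = -17 + (13/3 + √2*√(-8 + 144)*(-5 + 2*(-8 + 144))/3) = -17 + (13/3 + √2*√136*(-5 + 2*136)/3) = -17 + (13/3 + √2*(2*√34)*(-5 + 272)/3) = -17 + (13/3 + (⅓)*√2*(2*√34)*267) = -17 + (13/3 + 356*√17) = -38/3 + 356*√17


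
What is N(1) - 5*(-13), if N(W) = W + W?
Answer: 67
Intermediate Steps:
N(W) = 2*W
N(1) - 5*(-13) = 2*1 - 5*(-13) = 2 + 65 = 67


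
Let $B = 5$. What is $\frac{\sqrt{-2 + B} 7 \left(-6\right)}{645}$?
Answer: $- \frac{14 \sqrt{3}}{215} \approx -0.11278$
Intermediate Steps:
$\frac{\sqrt{-2 + B} 7 \left(-6\right)}{645} = \frac{\sqrt{-2 + 5} \cdot 7 \left(-6\right)}{645} = \sqrt{3} \cdot 7 \left(-6\right) \frac{1}{645} = 7 \sqrt{3} \left(-6\right) \frac{1}{645} = - 42 \sqrt{3} \cdot \frac{1}{645} = - \frac{14 \sqrt{3}}{215}$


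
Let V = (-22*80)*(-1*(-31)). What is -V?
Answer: 54560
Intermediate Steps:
V = -54560 (V = -1760*31 = -54560)
-V = -1*(-54560) = 54560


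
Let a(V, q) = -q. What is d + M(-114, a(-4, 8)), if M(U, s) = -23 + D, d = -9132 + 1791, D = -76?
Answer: -7440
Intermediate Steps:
d = -7341
M(U, s) = -99 (M(U, s) = -23 - 76 = -99)
d + M(-114, a(-4, 8)) = -7341 - 99 = -7440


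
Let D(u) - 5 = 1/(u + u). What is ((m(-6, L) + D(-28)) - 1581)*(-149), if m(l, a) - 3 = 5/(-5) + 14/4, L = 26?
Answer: 13104401/56 ≈ 2.3401e+5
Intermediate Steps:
D(u) = 5 + 1/(2*u) (D(u) = 5 + 1/(u + u) = 5 + 1/(2*u))
m(l, a) = 11/2 (m(l, a) = 3 + (5/(-5) + 14/4) = 3 + (5*(-1/5) + 14*(1/4)) = 3 + (-1 + 7/2) = 3 + 5/2 = 11/2)
((m(-6, L) + D(-28)) - 1581)*(-149) = ((11/2 + (5 + (1/2)/(-28))) - 1581)*(-149) = ((11/2 + (5 + (1/2)*(-1/28))) - 1581)*(-149) = ((11/2 + (5 - 1/56)) - 1581)*(-149) = ((11/2 + 279/56) - 1581)*(-149) = (587/56 - 1581)*(-149) = -87949/56*(-149) = 13104401/56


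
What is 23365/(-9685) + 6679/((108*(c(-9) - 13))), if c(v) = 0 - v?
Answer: -14955959/836784 ≈ -17.873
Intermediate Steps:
c(v) = -v
23365/(-9685) + 6679/((108*(c(-9) - 13))) = 23365/(-9685) + 6679/((108*(-1*(-9) - 13))) = 23365*(-1/9685) + 6679/((108*(9 - 13))) = -4673/1937 + 6679/((108*(-4))) = -4673/1937 + 6679/(-432) = -4673/1937 + 6679*(-1/432) = -4673/1937 - 6679/432 = -14955959/836784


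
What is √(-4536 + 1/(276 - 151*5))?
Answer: I*√1040744855/479 ≈ 67.35*I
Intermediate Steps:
√(-4536 + 1/(276 - 151*5)) = √(-4536 + 1/(276 - 755)) = √(-4536 + 1/(-479)) = √(-4536 - 1/479) = √(-2172745/479) = I*√1040744855/479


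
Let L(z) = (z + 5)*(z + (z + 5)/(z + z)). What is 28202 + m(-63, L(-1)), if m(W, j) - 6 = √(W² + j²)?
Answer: 28208 + 3*√457 ≈ 28272.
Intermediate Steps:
L(z) = (5 + z)*(z + (5 + z)/(2*z)) (L(z) = (5 + z)*(z + (5 + z)/((2*z))) = (5 + z)*(z + (5 + z)*(1/(2*z))) = (5 + z)*(z + (5 + z)/(2*z)))
m(W, j) = 6 + √(W² + j²)
28202 + m(-63, L(-1)) = 28202 + (6 + √((-63)² + (5 + (-1)² + (11/2)*(-1) + (25/2)/(-1))²)) = 28202 + (6 + √(3969 + (5 + 1 - 11/2 + (25/2)*(-1))²)) = 28202 + (6 + √(3969 + (5 + 1 - 11/2 - 25/2)²)) = 28202 + (6 + √(3969 + (-12)²)) = 28202 + (6 + √(3969 + 144)) = 28202 + (6 + √4113) = 28202 + (6 + 3*√457) = 28208 + 3*√457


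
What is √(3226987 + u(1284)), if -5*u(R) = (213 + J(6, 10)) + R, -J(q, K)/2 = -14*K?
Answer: √80665790/5 ≈ 1796.3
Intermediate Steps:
J(q, K) = 28*K (J(q, K) = -(-28)*K = 28*K)
u(R) = -493/5 - R/5 (u(R) = -((213 + 28*10) + R)/5 = -((213 + 280) + R)/5 = -(493 + R)/5 = -493/5 - R/5)
√(3226987 + u(1284)) = √(3226987 + (-493/5 - ⅕*1284)) = √(3226987 + (-493/5 - 1284/5)) = √(3226987 - 1777/5) = √(16133158/5) = √80665790/5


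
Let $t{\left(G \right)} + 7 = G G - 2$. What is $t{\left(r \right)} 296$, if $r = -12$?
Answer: $39960$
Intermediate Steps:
$t{\left(G \right)} = -9 + G^{2}$ ($t{\left(G \right)} = -7 + \left(G G - 2\right) = -7 + \left(G^{2} - 2\right) = -7 + \left(-2 + G^{2}\right) = -9 + G^{2}$)
$t{\left(r \right)} 296 = \left(-9 + \left(-12\right)^{2}\right) 296 = \left(-9 + 144\right) 296 = 135 \cdot 296 = 39960$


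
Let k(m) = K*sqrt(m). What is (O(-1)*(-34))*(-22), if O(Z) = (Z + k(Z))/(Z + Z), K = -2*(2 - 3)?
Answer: 374 - 748*I ≈ 374.0 - 748.0*I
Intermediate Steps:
K = 2 (K = -2*(-1) = 2)
k(m) = 2*sqrt(m)
O(Z) = (Z + 2*sqrt(Z))/(2*Z) (O(Z) = (Z + 2*sqrt(Z))/(Z + Z) = (Z + 2*sqrt(Z))/((2*Z)) = (Z + 2*sqrt(Z))*(1/(2*Z)) = (Z + 2*sqrt(Z))/(2*Z))
(O(-1)*(-34))*(-22) = (((sqrt(-1) + (1/2)*(-1))/(-1))*(-34))*(-22) = (-(I - 1/2)*(-34))*(-22) = (-(-1/2 + I)*(-34))*(-22) = ((1/2 - I)*(-34))*(-22) = (-17 + 34*I)*(-22) = 374 - 748*I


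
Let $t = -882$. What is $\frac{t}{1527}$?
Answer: $- \frac{294}{509} \approx -0.5776$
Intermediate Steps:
$\frac{t}{1527} = - \frac{882}{1527} = \left(-882\right) \frac{1}{1527} = - \frac{294}{509}$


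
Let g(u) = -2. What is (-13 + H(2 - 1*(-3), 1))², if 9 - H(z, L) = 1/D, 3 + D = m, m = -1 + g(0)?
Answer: 529/36 ≈ 14.694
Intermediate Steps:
m = -3 (m = -1 - 2 = -3)
D = -6 (D = -3 - 3 = -6)
H(z, L) = 55/6 (H(z, L) = 9 - 1/(-6) = 9 - 1*(-⅙) = 9 + ⅙ = 55/6)
(-13 + H(2 - 1*(-3), 1))² = (-13 + 55/6)² = (-23/6)² = 529/36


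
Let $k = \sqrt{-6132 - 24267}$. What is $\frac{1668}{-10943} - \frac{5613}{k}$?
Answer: $- \frac{1668}{10943} + \frac{1871 i \sqrt{30399}}{10133} \approx -0.15243 + 32.193 i$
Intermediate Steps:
$k = i \sqrt{30399}$ ($k = \sqrt{-30399} = i \sqrt{30399} \approx 174.35 i$)
$\frac{1668}{-10943} - \frac{5613}{k} = \frac{1668}{-10943} - \frac{5613}{i \sqrt{30399}} = 1668 \left(- \frac{1}{10943}\right) - 5613 \left(- \frac{i \sqrt{30399}}{30399}\right) = - \frac{1668}{10943} + \frac{1871 i \sqrt{30399}}{10133}$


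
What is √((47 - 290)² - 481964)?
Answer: I*√422915 ≈ 650.32*I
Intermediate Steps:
√((47 - 290)² - 481964) = √((-243)² - 481964) = √(59049 - 481964) = √(-422915) = I*√422915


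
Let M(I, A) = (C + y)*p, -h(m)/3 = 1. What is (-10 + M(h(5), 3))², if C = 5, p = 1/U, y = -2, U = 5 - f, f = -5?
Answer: 9409/100 ≈ 94.090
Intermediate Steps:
U = 10 (U = 5 - 1*(-5) = 5 + 5 = 10)
p = ⅒ (p = 1/10 = ⅒ ≈ 0.10000)
h(m) = -3 (h(m) = -3*1 = -3)
M(I, A) = 3/10 (M(I, A) = (5 - 2)*(⅒) = 3*(⅒) = 3/10)
(-10 + M(h(5), 3))² = (-10 + 3/10)² = (-97/10)² = 9409/100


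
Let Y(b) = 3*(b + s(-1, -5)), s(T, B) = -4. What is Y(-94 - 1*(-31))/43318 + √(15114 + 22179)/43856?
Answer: -201/43318 + √37293/43856 ≈ -0.00023674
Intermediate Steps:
Y(b) = -12 + 3*b (Y(b) = 3*(b - 4) = 3*(-4 + b) = -12 + 3*b)
Y(-94 - 1*(-31))/43318 + √(15114 + 22179)/43856 = (-12 + 3*(-94 - 1*(-31)))/43318 + √(15114 + 22179)/43856 = (-12 + 3*(-94 + 31))*(1/43318) + √37293*(1/43856) = (-12 + 3*(-63))*(1/43318) + √37293/43856 = (-12 - 189)*(1/43318) + √37293/43856 = -201*1/43318 + √37293/43856 = -201/43318 + √37293/43856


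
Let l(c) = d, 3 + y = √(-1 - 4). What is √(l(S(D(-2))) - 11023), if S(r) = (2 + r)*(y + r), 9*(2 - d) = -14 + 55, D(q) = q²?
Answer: I*√99230/3 ≈ 105.0*I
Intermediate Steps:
y = -3 + I*√5 (y = -3 + √(-1 - 4) = -3 + √(-5) = -3 + I*√5 ≈ -3.0 + 2.2361*I)
d = -23/9 (d = 2 - (-14 + 55)/9 = 2 - ⅑*41 = 2 - 41/9 = -23/9 ≈ -2.5556)
S(r) = (2 + r)*(-3 + r + I*√5) (S(r) = (2 + r)*((-3 + I*√5) + r) = (2 + r)*(-3 + r + I*√5))
l(c) = -23/9
√(l(S(D(-2))) - 11023) = √(-23/9 - 11023) = √(-99230/9) = I*√99230/3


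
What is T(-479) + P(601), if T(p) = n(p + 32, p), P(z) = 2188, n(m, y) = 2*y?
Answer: 1230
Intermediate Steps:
T(p) = 2*p
T(-479) + P(601) = 2*(-479) + 2188 = -958 + 2188 = 1230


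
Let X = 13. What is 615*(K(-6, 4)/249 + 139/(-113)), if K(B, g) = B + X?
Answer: -6933100/9379 ≈ -739.21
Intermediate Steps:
K(B, g) = 13 + B (K(B, g) = B + 13 = 13 + B)
615*(K(-6, 4)/249 + 139/(-113)) = 615*((13 - 6)/249 + 139/(-113)) = 615*(7*(1/249) + 139*(-1/113)) = 615*(7/249 - 139/113) = 615*(-33820/28137) = -6933100/9379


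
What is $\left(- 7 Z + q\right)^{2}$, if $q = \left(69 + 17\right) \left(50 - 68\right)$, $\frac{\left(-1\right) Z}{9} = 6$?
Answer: $1368900$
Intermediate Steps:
$Z = -54$ ($Z = \left(-9\right) 6 = -54$)
$q = -1548$ ($q = 86 \left(-18\right) = -1548$)
$\left(- 7 Z + q\right)^{2} = \left(\left(-7\right) \left(-54\right) - 1548\right)^{2} = \left(378 - 1548\right)^{2} = \left(-1170\right)^{2} = 1368900$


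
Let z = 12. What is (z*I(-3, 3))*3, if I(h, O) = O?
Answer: 108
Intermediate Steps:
(z*I(-3, 3))*3 = (12*3)*3 = 36*3 = 108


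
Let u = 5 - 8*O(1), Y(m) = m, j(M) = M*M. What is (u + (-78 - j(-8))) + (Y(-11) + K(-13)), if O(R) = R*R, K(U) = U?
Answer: -169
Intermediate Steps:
j(M) = M²
O(R) = R²
u = -3 (u = 5 - 8*1² = 5 - 8*1 = 5 - 8 = -3)
(u + (-78 - j(-8))) + (Y(-11) + K(-13)) = (-3 + (-78 - 1*(-8)²)) + (-11 - 13) = (-3 + (-78 - 1*64)) - 24 = (-3 + (-78 - 64)) - 24 = (-3 - 142) - 24 = -145 - 24 = -169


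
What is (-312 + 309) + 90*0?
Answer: -3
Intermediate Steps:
(-312 + 309) + 90*0 = -3 + 0 = -3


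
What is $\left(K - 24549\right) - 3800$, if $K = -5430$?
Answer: $-33779$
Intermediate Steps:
$\left(K - 24549\right) - 3800 = \left(-5430 - 24549\right) - 3800 = -29979 - 3800 = -33779$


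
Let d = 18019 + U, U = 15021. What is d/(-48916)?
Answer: -1180/1747 ≈ -0.67544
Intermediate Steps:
d = 33040 (d = 18019 + 15021 = 33040)
d/(-48916) = 33040/(-48916) = 33040*(-1/48916) = -1180/1747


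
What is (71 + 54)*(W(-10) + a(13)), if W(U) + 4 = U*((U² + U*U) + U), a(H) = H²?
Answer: -216875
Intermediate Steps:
W(U) = -4 + U*(U + 2*U²) (W(U) = -4 + U*((U² + U*U) + U) = -4 + U*((U² + U²) + U) = -4 + U*(2*U² + U) = -4 + U*(U + 2*U²))
(71 + 54)*(W(-10) + a(13)) = (71 + 54)*((-4 + (-10)² + 2*(-10)³) + 13²) = 125*((-4 + 100 + 2*(-1000)) + 169) = 125*((-4 + 100 - 2000) + 169) = 125*(-1904 + 169) = 125*(-1735) = -216875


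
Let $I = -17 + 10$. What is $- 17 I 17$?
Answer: $2023$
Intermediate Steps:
$I = -7$
$- 17 I 17 = \left(-17\right) \left(-7\right) 17 = 119 \cdot 17 = 2023$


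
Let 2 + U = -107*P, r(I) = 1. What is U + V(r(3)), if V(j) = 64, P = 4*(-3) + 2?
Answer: 1132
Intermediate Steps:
P = -10 (P = -12 + 2 = -10)
U = 1068 (U = -2 - 107*(-10) = -2 + 1070 = 1068)
U + V(r(3)) = 1068 + 64 = 1132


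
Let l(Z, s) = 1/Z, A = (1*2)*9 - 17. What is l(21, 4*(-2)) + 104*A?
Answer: 2185/21 ≈ 104.05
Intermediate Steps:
A = 1 (A = 2*9 - 17 = 18 - 17 = 1)
l(21, 4*(-2)) + 104*A = 1/21 + 104*1 = 1/21 + 104 = 2185/21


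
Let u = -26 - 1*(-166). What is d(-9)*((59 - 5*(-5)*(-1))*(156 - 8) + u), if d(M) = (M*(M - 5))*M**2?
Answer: 52785432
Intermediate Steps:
u = 140 (u = -26 + 166 = 140)
d(M) = M**3*(-5 + M) (d(M) = (M*(-5 + M))*M**2 = M**3*(-5 + M))
d(-9)*((59 - 5*(-5)*(-1))*(156 - 8) + u) = ((-9)**3*(-5 - 9))*((59 - 5*(-5)*(-1))*(156 - 8) + 140) = (-729*(-14))*((59 + 25*(-1))*148 + 140) = 10206*((59 - 25)*148 + 140) = 10206*(34*148 + 140) = 10206*(5032 + 140) = 10206*5172 = 52785432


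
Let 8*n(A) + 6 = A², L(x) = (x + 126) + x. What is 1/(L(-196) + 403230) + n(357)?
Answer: 12838735265/805928 ≈ 15930.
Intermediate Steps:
L(x) = 126 + 2*x (L(x) = (126 + x) + x = 126 + 2*x)
n(A) = -¾ + A²/8
1/(L(-196) + 403230) + n(357) = 1/((126 + 2*(-196)) + 403230) + (-¾ + (⅛)*357²) = 1/((126 - 392) + 403230) + (-¾ + (⅛)*127449) = 1/(-266 + 403230) + (-¾ + 127449/8) = 1/402964 + 127443/8 = 12838735265/805928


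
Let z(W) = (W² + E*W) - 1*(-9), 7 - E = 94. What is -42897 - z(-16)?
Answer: -44554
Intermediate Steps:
E = -87 (E = 7 - 1*94 = 7 - 94 = -87)
z(W) = 9 + W² - 87*W (z(W) = (W² - 87*W) - 1*(-9) = (W² - 87*W) + 9 = 9 + W² - 87*W)
-42897 - z(-16) = -42897 - (9 + (-16)² - 87*(-16)) = -42897 - (9 + 256 + 1392) = -42897 - 1*1657 = -42897 - 1657 = -44554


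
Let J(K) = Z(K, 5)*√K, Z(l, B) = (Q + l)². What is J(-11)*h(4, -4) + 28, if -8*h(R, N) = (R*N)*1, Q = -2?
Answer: 28 + 338*I*√11 ≈ 28.0 + 1121.0*I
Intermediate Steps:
Z(l, B) = (-2 + l)²
h(R, N) = -N*R/8 (h(R, N) = -R*N/8 = -N*R/8)
J(K) = √K*(-2 + K)² (J(K) = (-2 + K)²*√K = √K*(-2 + K)²)
J(-11)*h(4, -4) + 28 = (√(-11)*(-2 - 11)²)*(-⅛*(-4)*4) + 28 = ((I*√11)*(-13)²)*2 + 28 = ((I*√11)*169)*2 + 28 = (169*I*√11)*2 + 28 = 338*I*√11 + 28 = 28 + 338*I*√11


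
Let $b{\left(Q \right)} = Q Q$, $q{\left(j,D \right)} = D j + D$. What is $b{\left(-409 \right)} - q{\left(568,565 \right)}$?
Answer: $-154204$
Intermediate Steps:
$q{\left(j,D \right)} = D + D j$
$b{\left(Q \right)} = Q^{2}$
$b{\left(-409 \right)} - q{\left(568,565 \right)} = \left(-409\right)^{2} - 565 \left(1 + 568\right) = 167281 - 565 \cdot 569 = 167281 - 321485 = -154204$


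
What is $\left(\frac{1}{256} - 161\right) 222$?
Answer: $- \frac{4574865}{128} \approx -35741.0$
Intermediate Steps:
$\left(\frac{1}{256} - 161\right) 222 = \left(- \frac{41215}{256}\right) 222 = - \frac{4574865}{128}$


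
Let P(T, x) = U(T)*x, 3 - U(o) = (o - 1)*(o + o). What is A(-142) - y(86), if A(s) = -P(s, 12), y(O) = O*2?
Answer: 487136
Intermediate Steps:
U(o) = 3 - 2*o*(-1 + o) (U(o) = 3 - (o - 1)*(o + o) = 3 - (-1 + o)*2*o = 3 - 2*o*(-1 + o))
P(T, x) = x*(3 - 2*T² + 2*T) (P(T, x) = (3 - 2*T² + 2*T)*x = x*(3 - 2*T² + 2*T))
y(O) = 2*O
A(s) = -36 - 24*s + 24*s² (A(s) = -12*(3 - 2*s² + 2*s) = -(36 - 24*s² + 24*s) = -36 - 24*s + 24*s²)
A(-142) - y(86) = (-36 - 24*(-142) + 24*(-142)²) - 2*86 = (-36 + 3408 + 24*20164) - 1*172 = (-36 + 3408 + 483936) - 172 = 487308 - 172 = 487136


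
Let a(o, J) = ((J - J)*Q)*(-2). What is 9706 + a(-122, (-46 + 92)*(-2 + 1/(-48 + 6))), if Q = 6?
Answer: 9706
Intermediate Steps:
a(o, J) = 0 (a(o, J) = ((J - J)*6)*(-2) = (0*6)*(-2) = 0*(-2) = 0)
9706 + a(-122, (-46 + 92)*(-2 + 1/(-48 + 6))) = 9706 + 0 = 9706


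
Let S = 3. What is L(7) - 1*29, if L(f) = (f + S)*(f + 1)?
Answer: 51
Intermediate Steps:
L(f) = (1 + f)*(3 + f) (L(f) = (f + 3)*(f + 1) = (3 + f)*(1 + f) = (1 + f)*(3 + f))
L(7) - 1*29 = (3 + 7² + 4*7) - 1*29 = (3 + 49 + 28) - 29 = 80 - 29 = 51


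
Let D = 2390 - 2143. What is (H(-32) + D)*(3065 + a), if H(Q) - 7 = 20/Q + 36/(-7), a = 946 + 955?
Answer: 34516183/28 ≈ 1.2327e+6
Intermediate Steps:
a = 1901
H(Q) = 13/7 + 20/Q (H(Q) = 7 + (20/Q + 36/(-7)) = 7 + (20/Q + 36*(-⅐)) = 7 + (20/Q - 36/7) = 7 + (-36/7 + 20/Q) = 13/7 + 20/Q)
D = 247
(H(-32) + D)*(3065 + a) = ((13/7 + 20/(-32)) + 247)*(3065 + 1901) = ((13/7 + 20*(-1/32)) + 247)*4966 = ((13/7 - 5/8) + 247)*4966 = (69/56 + 247)*4966 = (13901/56)*4966 = 34516183/28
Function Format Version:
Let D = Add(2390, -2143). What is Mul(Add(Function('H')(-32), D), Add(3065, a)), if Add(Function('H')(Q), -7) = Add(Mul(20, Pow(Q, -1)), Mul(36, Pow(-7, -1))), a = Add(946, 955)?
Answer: Rational(34516183, 28) ≈ 1.2327e+6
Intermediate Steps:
a = 1901
Function('H')(Q) = Add(Rational(13, 7), Mul(20, Pow(Q, -1))) (Function('H')(Q) = Add(7, Add(Mul(20, Pow(Q, -1)), Mul(36, Pow(-7, -1)))) = Add(7, Add(Mul(20, Pow(Q, -1)), Mul(36, Rational(-1, 7)))) = Add(7, Add(Mul(20, Pow(Q, -1)), Rational(-36, 7))) = Add(7, Add(Rational(-36, 7), Mul(20, Pow(Q, -1)))) = Add(Rational(13, 7), Mul(20, Pow(Q, -1))))
D = 247
Mul(Add(Function('H')(-32), D), Add(3065, a)) = Mul(Add(Add(Rational(13, 7), Mul(20, Pow(-32, -1))), 247), Add(3065, 1901)) = Mul(Add(Add(Rational(13, 7), Mul(20, Rational(-1, 32))), 247), 4966) = Mul(Add(Add(Rational(13, 7), Rational(-5, 8)), 247), 4966) = Mul(Add(Rational(69, 56), 247), 4966) = Mul(Rational(13901, 56), 4966) = Rational(34516183, 28)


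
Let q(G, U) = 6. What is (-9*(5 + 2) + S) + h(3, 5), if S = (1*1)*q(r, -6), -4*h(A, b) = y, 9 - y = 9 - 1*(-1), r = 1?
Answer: -227/4 ≈ -56.750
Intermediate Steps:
y = -1 (y = 9 - (9 - 1*(-1)) = 9 - (9 + 1) = 9 - 1*10 = 9 - 10 = -1)
h(A, b) = 1/4 (h(A, b) = -1/4*(-1) = 1/4)
S = 6 (S = (1*1)*6 = 1*6 = 6)
(-9*(5 + 2) + S) + h(3, 5) = (-9*(5 + 2) + 6) + 1/4 = (-9*7 + 6) + 1/4 = (-63 + 6) + 1/4 = -57 + 1/4 = -227/4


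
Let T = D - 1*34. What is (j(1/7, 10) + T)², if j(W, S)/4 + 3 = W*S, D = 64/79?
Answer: 476548900/305809 ≈ 1558.3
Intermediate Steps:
D = 64/79 (D = 64*(1/79) = 64/79 ≈ 0.81013)
j(W, S) = -12 + 4*S*W (j(W, S) = -12 + 4*(W*S) = -12 + 4*(S*W) = -12 + 4*S*W)
T = -2622/79 (T = 64/79 - 1*34 = 64/79 - 34 = -2622/79 ≈ -33.190)
(j(1/7, 10) + T)² = ((-12 + 4*10/7) - 2622/79)² = ((-12 + 4*10*(⅐)) - 2622/79)² = ((-12 + 40/7) - 2622/79)² = (-44/7 - 2622/79)² = (-21830/553)² = 476548900/305809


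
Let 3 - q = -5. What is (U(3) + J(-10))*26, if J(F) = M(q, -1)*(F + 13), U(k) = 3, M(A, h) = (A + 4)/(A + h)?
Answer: 1482/7 ≈ 211.71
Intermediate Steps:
q = 8 (q = 3 - 1*(-5) = 3 + 5 = 8)
M(A, h) = (4 + A)/(A + h)
J(F) = 156/7 + 12*F/7 (J(F) = ((4 + 8)/(8 - 1))*(F + 13) = (12/7)*(13 + F) = ((1/7)*12)*(13 + F) = 12*(13 + F)/7 = 156/7 + 12*F/7)
(U(3) + J(-10))*26 = (3 + (156/7 + (12/7)*(-10)))*26 = (3 + (156/7 - 120/7))*26 = (3 + 36/7)*26 = (57/7)*26 = 1482/7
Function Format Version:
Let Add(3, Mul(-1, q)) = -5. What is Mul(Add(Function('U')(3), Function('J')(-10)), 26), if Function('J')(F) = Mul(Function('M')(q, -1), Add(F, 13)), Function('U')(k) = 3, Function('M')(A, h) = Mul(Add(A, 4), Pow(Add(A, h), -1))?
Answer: Rational(1482, 7) ≈ 211.71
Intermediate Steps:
q = 8 (q = Add(3, Mul(-1, -5)) = Add(3, 5) = 8)
Function('M')(A, h) = Mul(Pow(Add(A, h), -1), Add(4, A)) (Function('M')(A, h) = Mul(Add(4, A), Pow(Add(A, h), -1)) = Mul(Pow(Add(A, h), -1), Add(4, A)))
Function('J')(F) = Add(Rational(156, 7), Mul(Rational(12, 7), F)) (Function('J')(F) = Mul(Mul(Pow(Add(8, -1), -1), Add(4, 8)), Add(F, 13)) = Mul(Mul(Pow(7, -1), 12), Add(13, F)) = Mul(Mul(Rational(1, 7), 12), Add(13, F)) = Mul(Rational(12, 7), Add(13, F)) = Add(Rational(156, 7), Mul(Rational(12, 7), F)))
Mul(Add(Function('U')(3), Function('J')(-10)), 26) = Mul(Add(3, Add(Rational(156, 7), Mul(Rational(12, 7), -10))), 26) = Mul(Add(3, Add(Rational(156, 7), Rational(-120, 7))), 26) = Mul(Add(3, Rational(36, 7)), 26) = Mul(Rational(57, 7), 26) = Rational(1482, 7)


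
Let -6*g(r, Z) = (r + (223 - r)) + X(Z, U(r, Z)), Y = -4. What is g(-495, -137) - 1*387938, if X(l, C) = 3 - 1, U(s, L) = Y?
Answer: -775951/2 ≈ -3.8798e+5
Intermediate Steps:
U(s, L) = -4
X(l, C) = 2
g(r, Z) = -75/2 (g(r, Z) = -((r + (223 - r)) + 2)/6 = -(223 + 2)/6 = -⅙*225 = -75/2)
g(-495, -137) - 1*387938 = -75/2 - 1*387938 = -75/2 - 387938 = -775951/2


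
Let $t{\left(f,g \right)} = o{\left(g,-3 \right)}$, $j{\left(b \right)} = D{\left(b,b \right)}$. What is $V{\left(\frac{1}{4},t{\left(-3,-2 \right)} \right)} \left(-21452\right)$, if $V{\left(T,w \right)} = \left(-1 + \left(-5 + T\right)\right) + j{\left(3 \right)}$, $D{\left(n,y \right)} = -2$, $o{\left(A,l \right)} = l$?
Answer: $166253$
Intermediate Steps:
$j{\left(b \right)} = -2$
$t{\left(f,g \right)} = -3$
$V{\left(T,w \right)} = -8 + T$ ($V{\left(T,w \right)} = \left(-1 + \left(-5 + T\right)\right) - 2 = \left(-6 + T\right) - 2 = -8 + T$)
$V{\left(\frac{1}{4},t{\left(-3,-2 \right)} \right)} \left(-21452\right) = \left(-8 + \frac{1}{4}\right) \left(-21452\right) = \left(- \frac{31}{4}\right) \left(-21452\right) = 166253$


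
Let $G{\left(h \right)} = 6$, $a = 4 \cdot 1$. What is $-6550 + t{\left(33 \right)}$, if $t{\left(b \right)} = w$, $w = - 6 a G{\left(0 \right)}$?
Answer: $-6694$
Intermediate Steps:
$a = 4$
$w = -144$ ($w = \left(-6\right) 4 \cdot 6 = \left(-24\right) 6 = -144$)
$t{\left(b \right)} = -144$
$-6550 + t{\left(33 \right)} = -6550 - 144 = -6694$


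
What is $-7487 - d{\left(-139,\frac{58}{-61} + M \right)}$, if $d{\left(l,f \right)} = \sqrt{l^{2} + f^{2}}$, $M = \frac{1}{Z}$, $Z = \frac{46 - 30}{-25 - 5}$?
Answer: $-7487 - \frac{\sqrt{4603081865}}{488} \approx -7626.0$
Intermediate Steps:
$Z = - \frac{8}{15}$ ($Z = \frac{16}{-30} = 16 \left(- \frac{1}{30}\right) = - \frac{8}{15} \approx -0.53333$)
$M = - \frac{15}{8}$ ($M = \frac{1}{- \frac{8}{15}} = - \frac{15}{8} \approx -1.875$)
$d{\left(l,f \right)} = \sqrt{f^{2} + l^{2}}$
$-7487 - d{\left(-139,\frac{58}{-61} + M \right)} = -7487 - \sqrt{\left(\frac{58}{-61} - \frac{15}{8}\right)^{2} + \left(-139\right)^{2}} = -7487 - \sqrt{\left(58 \left(- \frac{1}{61}\right) - \frac{15}{8}\right)^{2} + 19321} = -7487 - \sqrt{\left(- \frac{58}{61} - \frac{15}{8}\right)^{2} + 19321} = -7487 - \sqrt{\left(- \frac{1379}{488}\right)^{2} + 19321} = -7487 - \sqrt{\frac{1901641}{238144} + 19321} = -7487 - \sqrt{\frac{4603081865}{238144}} = -7487 - \frac{\sqrt{4603081865}}{488}$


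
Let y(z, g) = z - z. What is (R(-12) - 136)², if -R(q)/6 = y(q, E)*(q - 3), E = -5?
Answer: 18496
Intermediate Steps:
y(z, g) = 0
R(q) = 0 (R(q) = -0*(q - 3) = -0*(-3 + q) = -6*0 = 0)
(R(-12) - 136)² = (0 - 136)² = (-136)² = 18496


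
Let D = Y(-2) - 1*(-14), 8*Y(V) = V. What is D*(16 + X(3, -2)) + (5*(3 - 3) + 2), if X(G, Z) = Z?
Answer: 389/2 ≈ 194.50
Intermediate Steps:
Y(V) = V/8
D = 55/4 (D = (⅛)*(-2) - 1*(-14) = -¼ + 14 = 55/4 ≈ 13.750)
D*(16 + X(3, -2)) + (5*(3 - 3) + 2) = 55*(16 - 2)/4 + (5*(3 - 3) + 2) = (55/4)*14 + (5*0 + 2) = 385/2 + (0 + 2) = 385/2 + 2 = 389/2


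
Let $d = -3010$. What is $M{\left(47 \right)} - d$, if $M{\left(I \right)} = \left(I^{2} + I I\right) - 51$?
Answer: $7377$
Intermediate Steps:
$M{\left(I \right)} = -51 + 2 I^{2}$ ($M{\left(I \right)} = \left(I^{2} + I^{2}\right) - 51 = 2 I^{2} - 51 = -51 + 2 I^{2}$)
$M{\left(47 \right)} - d = \left(-51 + 2 \cdot 47^{2}\right) - -3010 = \left(-51 + 2 \cdot 2209\right) + 3010 = \left(-51 + 4418\right) + 3010 = 4367 + 3010 = 7377$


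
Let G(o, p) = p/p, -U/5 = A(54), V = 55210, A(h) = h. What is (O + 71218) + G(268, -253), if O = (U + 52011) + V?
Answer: 178170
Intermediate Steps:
U = -270 (U = -5*54 = -270)
O = 106951 (O = (-270 + 52011) + 55210 = 51741 + 55210 = 106951)
G(o, p) = 1
(O + 71218) + G(268, -253) = (106951 + 71218) + 1 = 178169 + 1 = 178170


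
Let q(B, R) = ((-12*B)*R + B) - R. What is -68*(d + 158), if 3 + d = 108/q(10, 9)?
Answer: -11365316/1079 ≈ -10533.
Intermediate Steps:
q(B, R) = B - R - 12*B*R (q(B, R) = (-12*B*R + B) - R = (B - 12*B*R) - R = B - R - 12*B*R)
d = -3345/1079 (d = -3 + 108/(10 - 1*9 - 12*10*9) = -3 + 108/(10 - 9 - 1080) = -3 + 108/(-1079) = -3 + 108*(-1/1079) = -3 - 108/1079 = -3345/1079 ≈ -3.1001)
-68*(d + 158) = -68*(-3345/1079 + 158) = -68*167137/1079 = -11365316/1079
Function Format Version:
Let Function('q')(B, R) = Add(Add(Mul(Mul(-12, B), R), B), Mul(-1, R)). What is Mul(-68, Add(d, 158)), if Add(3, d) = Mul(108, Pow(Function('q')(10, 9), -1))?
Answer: Rational(-11365316, 1079) ≈ -10533.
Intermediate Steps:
Function('q')(B, R) = Add(B, Mul(-1, R), Mul(-12, B, R)) (Function('q')(B, R) = Add(Add(Mul(-12, B, R), B), Mul(-1, R)) = Add(Add(B, Mul(-12, B, R)), Mul(-1, R)) = Add(B, Mul(-1, R), Mul(-12, B, R)))
d = Rational(-3345, 1079) (d = Add(-3, Mul(108, Pow(Add(10, Mul(-1, 9), Mul(-12, 10, 9)), -1))) = Add(-3, Mul(108, Pow(Add(10, -9, -1080), -1))) = Add(-3, Mul(108, Pow(-1079, -1))) = Add(-3, Mul(108, Rational(-1, 1079))) = Add(-3, Rational(-108, 1079)) = Rational(-3345, 1079) ≈ -3.1001)
Mul(-68, Add(d, 158)) = Mul(-68, Add(Rational(-3345, 1079), 158)) = Mul(-68, Rational(167137, 1079)) = Rational(-11365316, 1079)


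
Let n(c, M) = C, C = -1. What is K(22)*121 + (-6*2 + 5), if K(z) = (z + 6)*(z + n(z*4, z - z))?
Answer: 71141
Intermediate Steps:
n(c, M) = -1
K(z) = (-1 + z)*(6 + z) (K(z) = (z + 6)*(z - 1) = (6 + z)*(-1 + z) = (-1 + z)*(6 + z))
K(22)*121 + (-6*2 + 5) = (-6 + 22² + 5*22)*121 + (-6*2 + 5) = (-6 + 484 + 110)*121 + (-12 + 5) = 588*121 - 7 = 71148 - 7 = 71141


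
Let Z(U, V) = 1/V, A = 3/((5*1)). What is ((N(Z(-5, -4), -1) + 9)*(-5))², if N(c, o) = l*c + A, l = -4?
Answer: 2809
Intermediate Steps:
A = ⅗ (A = 3/5 = 3*(⅕) = ⅗ ≈ 0.60000)
Z(U, V) = 1/V
N(c, o) = ⅗ - 4*c (N(c, o) = -4*c + ⅗ = ⅗ - 4*c)
((N(Z(-5, -4), -1) + 9)*(-5))² = (((⅗ - 4/(-4)) + 9)*(-5))² = (((⅗ - 4*(-¼)) + 9)*(-5))² = (((⅗ + 1) + 9)*(-5))² = ((8/5 + 9)*(-5))² = ((53/5)*(-5))² = (-53)² = 2809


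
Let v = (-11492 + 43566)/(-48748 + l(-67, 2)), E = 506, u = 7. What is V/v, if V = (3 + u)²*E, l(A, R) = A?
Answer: -1235019500/16037 ≈ -77011.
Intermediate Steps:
V = 50600 (V = (3 + 7)²*506 = 10²*506 = 100*506 = 50600)
v = -32074/48815 (v = (-11492 + 43566)/(-48748 - 67) = 32074/(-48815) = 32074*(-1/48815) = -32074/48815 ≈ -0.65705)
V/v = 50600/(-32074/48815) = 50600*(-48815/32074) = -1235019500/16037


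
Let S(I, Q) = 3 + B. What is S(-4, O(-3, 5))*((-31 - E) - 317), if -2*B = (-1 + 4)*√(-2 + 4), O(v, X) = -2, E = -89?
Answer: -777 + 777*√2/2 ≈ -227.58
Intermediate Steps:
B = -3*√2/2 (B = -(-1 + 4)*√(-2 + 4)/2 = -3*√2/2 ≈ -2.1213)
S(I, Q) = 3 - 3*√2/2
S(-4, O(-3, 5))*((-31 - E) - 317) = (3 - 3*√2/2)*((-31 - 1*(-89)) - 317) = (3 - 3*√2/2)*((-31 + 89) - 317) = (3 - 3*√2/2)*(58 - 317) = (3 - 3*√2/2)*(-259) = -777 + 777*√2/2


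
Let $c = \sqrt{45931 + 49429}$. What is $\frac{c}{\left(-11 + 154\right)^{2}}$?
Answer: $\frac{8 \sqrt{1490}}{20449} \approx 0.015101$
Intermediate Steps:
$c = 8 \sqrt{1490}$ ($c = \sqrt{95360} = 8 \sqrt{1490} \approx 308.8$)
$\frac{c}{\left(-11 + 154\right)^{2}} = \frac{8 \sqrt{1490}}{\left(-11 + 154\right)^{2}} = \frac{8 \sqrt{1490}}{143^{2}} = \frac{8 \sqrt{1490}}{20449}$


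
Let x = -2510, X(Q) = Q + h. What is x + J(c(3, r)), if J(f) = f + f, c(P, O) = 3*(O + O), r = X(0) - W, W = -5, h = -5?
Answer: -2510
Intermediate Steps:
X(Q) = -5 + Q (X(Q) = Q - 5 = -5 + Q)
r = 0 (r = (-5 + 0) - 1*(-5) = -5 + 5 = 0)
c(P, O) = 6*O (c(P, O) = 3*(2*O) = 6*O)
J(f) = 2*f
x + J(c(3, r)) = -2510 + 2*(6*0) = -2510 + 2*0 = -2510 + 0 = -2510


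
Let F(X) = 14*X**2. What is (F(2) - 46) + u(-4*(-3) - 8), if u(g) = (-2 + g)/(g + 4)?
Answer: 41/4 ≈ 10.250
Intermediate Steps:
u(g) = (-2 + g)/(4 + g)
(F(2) - 46) + u(-4*(-3) - 8) = (14*2**2 - 46) + (-2 + (-4*(-3) - 8))/(4 + (-4*(-3) - 8)) = (14*4 - 46) + (-2 + (12 - 8))/(4 + (12 - 8)) = (56 - 46) + (-2 + 4)/(4 + 4) = 10 + 2/8 = 10 + (1/8)*2 = 10 + 1/4 = 41/4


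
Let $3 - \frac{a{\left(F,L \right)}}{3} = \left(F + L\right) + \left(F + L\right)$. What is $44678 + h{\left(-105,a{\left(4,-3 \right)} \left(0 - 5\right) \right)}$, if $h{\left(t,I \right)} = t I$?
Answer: $46253$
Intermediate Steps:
$a{\left(F,L \right)} = 9 - 6 F - 6 L$ ($a{\left(F,L \right)} = 9 - 3 \left(\left(F + L\right) + \left(F + L\right)\right) = 9 - 3 \left(2 F + 2 L\right) = 9 - \left(6 F + 6 L\right) = 9 - 6 F - 6 L$)
$h{\left(t,I \right)} = I t$
$44678 + h{\left(-105,a{\left(4,-3 \right)} \left(0 - 5\right) \right)} = 44678 + \left(9 - 24 - -18\right) \left(0 - 5\right) \left(-105\right) = 44678 + \left(9 - 24 + 18\right) \left(-5\right) \left(-105\right) = 44678 + 3 \left(-5\right) \left(-105\right) = 44678 - -1575 = 44678 + 1575 = 46253$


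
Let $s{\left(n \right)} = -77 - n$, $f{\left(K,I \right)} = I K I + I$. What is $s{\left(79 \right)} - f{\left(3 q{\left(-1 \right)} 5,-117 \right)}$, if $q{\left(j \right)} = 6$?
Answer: $-1232049$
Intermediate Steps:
$f{\left(K,I \right)} = I + K I^{2}$ ($f{\left(K,I \right)} = K I^{2} + I = I + K I^{2}$)
$s{\left(79 \right)} - f{\left(3 q{\left(-1 \right)} 5,-117 \right)} = \left(-77 - 79\right) - - 117 \left(1 - 117 \cdot 3 \cdot 6 \cdot 5\right) = \left(-77 - 79\right) - - 117 \left(1 - 117 \cdot 18 \cdot 5\right) = -156 - - 117 \left(1 - 10530\right) = -156 - \left(-117\right) \left(-10529\right) = -156 - 1231893 = -1232049$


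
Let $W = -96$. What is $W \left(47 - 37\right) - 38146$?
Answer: $-39106$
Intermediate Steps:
$W \left(47 - 37\right) - 38146 = - 96 \left(47 - 37\right) - 38146 = \left(-96\right) 10 - 38146 = -960 - 38146 = -39106$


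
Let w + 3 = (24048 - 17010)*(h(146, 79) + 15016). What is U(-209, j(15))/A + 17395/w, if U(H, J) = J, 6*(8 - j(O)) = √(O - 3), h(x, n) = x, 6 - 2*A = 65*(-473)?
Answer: 2242276093/3281443914903 - 2*√3/92253 ≈ 0.00064577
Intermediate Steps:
A = 30751/2 (A = 3 - 65*(-473)/2 = 3 - ½*(-30745) = 3 + 30745/2 = 30751/2 ≈ 15376.)
j(O) = 8 - √(-3 + O)/6 (j(O) = 8 - √(O - 3)/6 = 8 - √(-3 + O)/6)
w = 106710153 (w = -3 + (24048 - 17010)*(146 + 15016) = -3 + 7038*15162 = -3 + 106710156 = 106710153)
U(-209, j(15))/A + 17395/w = (8 - √(-3 + 15)/6)/(30751/2) + 17395/106710153 = (8 - √3/3)*(2/30751) + 17395*(1/106710153) = (8 - √3/3)*(2/30751) + 17395/106710153 = (16/30751 - 2*√3/92253) + 17395/106710153 = 2242276093/3281443914903 - 2*√3/92253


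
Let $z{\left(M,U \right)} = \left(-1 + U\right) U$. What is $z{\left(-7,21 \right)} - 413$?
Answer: $7$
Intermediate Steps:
$z{\left(M,U \right)} = U \left(-1 + U\right)$
$z{\left(-7,21 \right)} - 413 = 21 \left(-1 + 21\right) - 413 = 21 \cdot 20 - 413 = 420 - 413 = 7$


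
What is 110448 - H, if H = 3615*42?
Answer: -41382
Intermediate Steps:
H = 151830
110448 - H = 110448 - 1*151830 = 110448 - 151830 = -41382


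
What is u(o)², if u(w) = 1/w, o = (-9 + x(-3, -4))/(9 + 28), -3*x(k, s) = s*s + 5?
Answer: 1369/256 ≈ 5.3477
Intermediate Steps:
x(k, s) = -5/3 - s²/3 (x(k, s) = -(s*s + 5)/3 = -(s² + 5)/3 = -(5 + s²)/3 = -5/3 - s²/3)
o = -16/37 (o = (-9 + (-5/3 - ⅓*(-4)²))/(9 + 28) = (-9 + (-5/3 - ⅓*16))/37 = (-9 + (-5/3 - 16/3))*(1/37) = (-9 - 7)*(1/37) = -16*1/37 = -16/37 ≈ -0.43243)
u(o)² = (1/(-16/37))² = (-37/16)² = 1369/256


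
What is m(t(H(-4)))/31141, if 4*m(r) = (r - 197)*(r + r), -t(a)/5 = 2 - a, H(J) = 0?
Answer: 1035/31141 ≈ 0.033236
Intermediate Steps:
t(a) = -10 + 5*a (t(a) = -5*(2 - a) = -10 + 5*a)
m(r) = r*(-197 + r)/2 (m(r) = ((r - 197)*(r + r))/4 = ((-197 + r)*(2*r))/4 = (2*r*(-197 + r))/4 = r*(-197 + r)/2)
m(t(H(-4)))/31141 = ((-10 + 5*0)*(-197 + (-10 + 5*0))/2)/31141 = ((-10 + 0)*(-197 + (-10 + 0))/2)*(1/31141) = ((1/2)*(-10)*(-197 - 10))*(1/31141) = ((1/2)*(-10)*(-207))*(1/31141) = 1035*(1/31141) = 1035/31141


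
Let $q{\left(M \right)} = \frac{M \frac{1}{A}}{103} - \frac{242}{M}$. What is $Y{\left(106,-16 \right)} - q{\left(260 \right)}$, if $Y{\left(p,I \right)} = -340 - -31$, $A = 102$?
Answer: $- \frac{210394297}{682890} \approx -308.09$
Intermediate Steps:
$q{\left(M \right)} = - \frac{242}{M} + \frac{M}{10506}$ ($q{\left(M \right)} = \frac{M \frac{1}{102}}{103} - \frac{242}{M} = M \frac{1}{102} \cdot \frac{1}{103} - \frac{242}{M} = \frac{M}{102} \cdot \frac{1}{103} - \frac{242}{M} = \frac{M}{10506} - \frac{242}{M} = - \frac{242}{M} + \frac{M}{10506}$)
$Y{\left(p,I \right)} = -309$ ($Y{\left(p,I \right)} = -340 + 31 = -309$)
$Y{\left(106,-16 \right)} - q{\left(260 \right)} = -309 - \left(- \frac{242}{260} + \frac{1}{10506} \cdot 260\right) = -309 - \left(\left(-242\right) \frac{1}{260} + \frac{130}{5253}\right) = -309 - \left(- \frac{121}{130} + \frac{130}{5253}\right) = -309 - - \frac{618713}{682890} = -309 + \frac{618713}{682890} = - \frac{210394297}{682890}$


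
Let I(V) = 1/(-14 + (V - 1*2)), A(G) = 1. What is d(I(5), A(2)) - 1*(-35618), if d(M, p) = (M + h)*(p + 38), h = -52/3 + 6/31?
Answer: 11916587/341 ≈ 34946.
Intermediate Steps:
h = -1594/93 (h = -52*⅓ + 6*(1/31) = -52/3 + 6/31 = -1594/93 ≈ -17.140)
I(V) = 1/(-16 + V) (I(V) = 1/(-14 + (V - 2)) = 1/(-14 + (-2 + V)) = 1/(-16 + V))
d(M, p) = (38 + p)*(-1594/93 + M) (d(M, p) = (M - 1594/93)*(p + 38) = (-1594/93 + M)*(38 + p) = (38 + p)*(-1594/93 + M))
d(I(5), A(2)) - 1*(-35618) = (-60572/93 + 38/(-16 + 5) - 1594/93*1 + 1/(-16 + 5)) - 1*(-35618) = (-60572/93 + 38/(-11) - 1594/93 + 1/(-11)) + 35618 = (-60572/93 + 38*(-1/11) - 1594/93 - 1/11*1) + 35618 = (-60572/93 - 38/11 - 1594/93 - 1/11) + 35618 = -229151/341 + 35618 = 11916587/341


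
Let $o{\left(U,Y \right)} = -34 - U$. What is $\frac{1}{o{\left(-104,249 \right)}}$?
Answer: $\frac{1}{70} \approx 0.014286$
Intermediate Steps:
$\frac{1}{o{\left(-104,249 \right)}} = \frac{1}{-34 - -104} = \frac{1}{-34 + 104} = \frac{1}{70}$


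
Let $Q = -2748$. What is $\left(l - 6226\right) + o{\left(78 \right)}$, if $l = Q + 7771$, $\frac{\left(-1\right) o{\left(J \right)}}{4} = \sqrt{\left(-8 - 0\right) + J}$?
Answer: $-1203 - 4 \sqrt{70} \approx -1236.5$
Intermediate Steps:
$o{\left(J \right)} = - 4 \sqrt{-8 + J}$ ($o{\left(J \right)} = - 4 \sqrt{\left(-8 - 0\right) + J} = - 4 \sqrt{\left(-8 + 0\right) + J} = - 4 \sqrt{-8 + J}$)
$l = 5023$ ($l = -2748 + 7771 = 5023$)
$\left(l - 6226\right) + o{\left(78 \right)} = \left(5023 - 6226\right) - 4 \sqrt{-8 + 78} = -1203 - 4 \sqrt{70}$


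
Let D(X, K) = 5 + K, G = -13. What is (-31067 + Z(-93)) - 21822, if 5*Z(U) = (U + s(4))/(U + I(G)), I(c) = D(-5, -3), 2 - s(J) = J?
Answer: -4812880/91 ≈ -52889.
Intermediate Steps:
s(J) = 2 - J
I(c) = 2 (I(c) = 5 - 3 = 2)
Z(U) = (-2 + U)/(5*(2 + U)) (Z(U) = ((U + (2 - 1*4))/(U + 2))/5 = ((U + (2 - 4))/(2 + U))/5 = ((U - 2)/(2 + U))/5 = ((-2 + U)/(2 + U))/5 = (-2 + U)/(5*(2 + U)))
(-31067 + Z(-93)) - 21822 = (-31067 + (-2 - 93)/(5*(2 - 93))) - 21822 = (-31067 + (⅕)*(-95)/(-91)) - 21822 = (-31067 + (⅕)*(-1/91)*(-95)) - 21822 = (-31067 + 19/91) - 21822 = -2827078/91 - 21822 = -4812880/91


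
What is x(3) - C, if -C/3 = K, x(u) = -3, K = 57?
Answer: 168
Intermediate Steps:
C = -171 (C = -3*57 = -171)
x(3) - C = -3 - 1*(-171) = -3 + 171 = 168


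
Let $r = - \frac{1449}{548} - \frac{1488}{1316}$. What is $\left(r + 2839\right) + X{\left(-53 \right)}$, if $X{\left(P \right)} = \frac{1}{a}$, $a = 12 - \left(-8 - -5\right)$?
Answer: $\frac{7667706457}{2704380} \approx 2835.3$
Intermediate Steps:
$r = - \frac{680577}{180292}$ ($r = \left(-1449\right) \frac{1}{548} - \frac{372}{329} = - \frac{1449}{548} - \frac{372}{329} = - \frac{680577}{180292} \approx -3.7749$)
$a = 15$ ($a = 12 - \left(-8 + 5\right) = 12 - -3 = 12 + 3 = 15$)
$X{\left(P \right)} = \frac{1}{15}$
$\left(r + 2839\right) + X{\left(-53 \right)} = \left(- \frac{680577}{180292} + 2839\right) + \frac{1}{15} = \frac{511168411}{180292} + \frac{1}{15} = \frac{7667706457}{2704380}$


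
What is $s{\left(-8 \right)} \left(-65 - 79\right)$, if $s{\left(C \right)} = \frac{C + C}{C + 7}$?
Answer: $-2304$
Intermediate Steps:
$s{\left(C \right)} = \frac{2 C}{7 + C}$
$s{\left(-8 \right)} \left(-65 - 79\right) = 2 \left(-8\right) \frac{1}{7 - 8} \left(-65 - 79\right) = 2 \left(-8\right) \frac{1}{-1} \left(-144\right) = 2 \left(-8\right) \left(-1\right) \left(-144\right) = 16 \left(-144\right) = -2304$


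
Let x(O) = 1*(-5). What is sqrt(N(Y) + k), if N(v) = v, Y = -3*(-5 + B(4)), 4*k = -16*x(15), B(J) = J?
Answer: sqrt(23) ≈ 4.7958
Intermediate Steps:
x(O) = -5
k = 20 (k = (-16*(-5))/4 = (1/4)*80 = 20)
Y = 3 (Y = -3*(-5 + 4) = -3*(-1) = 3)
sqrt(N(Y) + k) = sqrt(3 + 20) = sqrt(23)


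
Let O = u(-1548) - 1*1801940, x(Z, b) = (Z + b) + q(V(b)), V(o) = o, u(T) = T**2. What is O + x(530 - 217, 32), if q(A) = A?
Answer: 594741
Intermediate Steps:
x(Z, b) = Z + 2*b (x(Z, b) = (Z + b) + b = Z + 2*b)
O = 594364 (O = (-1548)**2 - 1*1801940 = 2396304 - 1801940 = 594364)
O + x(530 - 217, 32) = 594364 + ((530 - 217) + 2*32) = 594364 + (313 + 64) = 594364 + 377 = 594741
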